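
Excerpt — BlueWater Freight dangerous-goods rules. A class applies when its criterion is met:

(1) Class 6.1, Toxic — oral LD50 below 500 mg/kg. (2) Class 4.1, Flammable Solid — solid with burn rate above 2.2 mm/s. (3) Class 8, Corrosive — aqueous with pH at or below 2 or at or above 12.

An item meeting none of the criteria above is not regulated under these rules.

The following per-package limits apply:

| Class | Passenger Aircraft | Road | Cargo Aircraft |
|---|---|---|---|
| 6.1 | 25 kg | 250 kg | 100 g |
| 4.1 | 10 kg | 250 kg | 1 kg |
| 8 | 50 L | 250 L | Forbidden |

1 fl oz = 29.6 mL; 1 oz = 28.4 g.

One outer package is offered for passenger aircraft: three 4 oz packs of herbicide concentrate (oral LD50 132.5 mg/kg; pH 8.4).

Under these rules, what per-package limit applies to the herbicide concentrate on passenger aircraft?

25 kg

The herbicide concentrate has oral LD50 132.5 mg/kg, which is < 500 mg/kg, so it is Class 6.1 (Toxic).
The passenger aircraft limit for Class 6.1 is 25 kg.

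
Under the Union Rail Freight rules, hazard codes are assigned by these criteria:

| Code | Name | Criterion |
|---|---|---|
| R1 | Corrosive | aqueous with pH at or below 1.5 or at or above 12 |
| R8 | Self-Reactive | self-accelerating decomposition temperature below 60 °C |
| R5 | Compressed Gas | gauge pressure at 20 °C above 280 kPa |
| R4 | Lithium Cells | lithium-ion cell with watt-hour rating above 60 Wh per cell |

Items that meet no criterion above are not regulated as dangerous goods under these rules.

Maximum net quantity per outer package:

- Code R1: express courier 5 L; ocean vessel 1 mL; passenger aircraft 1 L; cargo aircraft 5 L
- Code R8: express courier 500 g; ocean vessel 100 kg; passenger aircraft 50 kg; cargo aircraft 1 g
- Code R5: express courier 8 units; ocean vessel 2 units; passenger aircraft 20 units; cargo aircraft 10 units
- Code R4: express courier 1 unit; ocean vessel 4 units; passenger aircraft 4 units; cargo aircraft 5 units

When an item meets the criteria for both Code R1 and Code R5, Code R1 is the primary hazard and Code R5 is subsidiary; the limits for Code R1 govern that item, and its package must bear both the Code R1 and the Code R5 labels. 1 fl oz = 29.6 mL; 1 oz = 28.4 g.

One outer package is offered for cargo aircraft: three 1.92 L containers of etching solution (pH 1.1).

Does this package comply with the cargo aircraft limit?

No

The etching solution has pH 1.1, which is ≤ 1.5, so it is Code R1 (Corrosive).
Code R1 quantity: three 1.92 L containers = 5.76 L.
That exceeds the Code R1 cargo aircraft limit of 5 L.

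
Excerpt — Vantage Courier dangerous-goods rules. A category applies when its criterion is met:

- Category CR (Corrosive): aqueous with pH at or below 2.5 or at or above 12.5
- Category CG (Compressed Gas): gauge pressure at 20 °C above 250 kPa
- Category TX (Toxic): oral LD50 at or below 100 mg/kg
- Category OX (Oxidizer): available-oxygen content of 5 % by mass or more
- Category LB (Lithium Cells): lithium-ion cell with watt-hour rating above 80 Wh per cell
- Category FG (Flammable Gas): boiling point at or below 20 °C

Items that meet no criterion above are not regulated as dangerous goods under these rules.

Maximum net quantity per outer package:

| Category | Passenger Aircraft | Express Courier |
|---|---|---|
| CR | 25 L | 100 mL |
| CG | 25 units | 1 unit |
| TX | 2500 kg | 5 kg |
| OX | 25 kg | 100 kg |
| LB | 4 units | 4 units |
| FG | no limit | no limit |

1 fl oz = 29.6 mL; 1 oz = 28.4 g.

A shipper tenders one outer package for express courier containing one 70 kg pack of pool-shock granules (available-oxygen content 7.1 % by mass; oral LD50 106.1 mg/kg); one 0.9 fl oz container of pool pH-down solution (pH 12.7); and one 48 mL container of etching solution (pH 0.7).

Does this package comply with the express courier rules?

Yes

Pool-shock granules: available-oxygen content 7.1 % by mass ≥ 5 % by mass → Category OX (Oxidizer).
pH 12.7 meets the Category CR criterion (Corrosive), so the pool pH-down solution is Category CR.
With pH 0.7 (≤ 2.5), the etching solution falls in Category CR.
Category CR net quantity: (one 0.9 fl oz container = 26.64 mL) + 48 mL = 74.64 mL.
74.64 mL ≤ 100 mL (express courier limit, Category CR) — within limit.
Category OX quantity: 70 kg.
70 kg ≤ 100 kg (express courier limit, Category OX) — within limit.
Every hazard category is within its express courier limit and no segregation rule is violated.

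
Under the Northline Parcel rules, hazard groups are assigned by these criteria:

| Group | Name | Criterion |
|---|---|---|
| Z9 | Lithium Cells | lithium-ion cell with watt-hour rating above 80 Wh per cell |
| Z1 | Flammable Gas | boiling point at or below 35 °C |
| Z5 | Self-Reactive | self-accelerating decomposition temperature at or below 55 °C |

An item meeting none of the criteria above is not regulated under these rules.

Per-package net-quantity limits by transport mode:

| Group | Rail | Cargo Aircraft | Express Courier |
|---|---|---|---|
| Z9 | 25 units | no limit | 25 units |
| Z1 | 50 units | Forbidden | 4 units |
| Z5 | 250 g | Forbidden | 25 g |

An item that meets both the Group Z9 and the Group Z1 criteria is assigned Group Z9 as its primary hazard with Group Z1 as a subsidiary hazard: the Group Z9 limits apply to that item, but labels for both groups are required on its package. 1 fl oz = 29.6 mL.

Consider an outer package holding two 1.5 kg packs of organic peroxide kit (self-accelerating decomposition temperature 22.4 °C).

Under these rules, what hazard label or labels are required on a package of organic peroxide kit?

Group Z5

The organic peroxide kit has self-accelerating decomposition temperature 22.4 °C, which is ≤ 55 °C, so it is Group Z5 (Self-Reactive).
Only the Group Z5 label is required.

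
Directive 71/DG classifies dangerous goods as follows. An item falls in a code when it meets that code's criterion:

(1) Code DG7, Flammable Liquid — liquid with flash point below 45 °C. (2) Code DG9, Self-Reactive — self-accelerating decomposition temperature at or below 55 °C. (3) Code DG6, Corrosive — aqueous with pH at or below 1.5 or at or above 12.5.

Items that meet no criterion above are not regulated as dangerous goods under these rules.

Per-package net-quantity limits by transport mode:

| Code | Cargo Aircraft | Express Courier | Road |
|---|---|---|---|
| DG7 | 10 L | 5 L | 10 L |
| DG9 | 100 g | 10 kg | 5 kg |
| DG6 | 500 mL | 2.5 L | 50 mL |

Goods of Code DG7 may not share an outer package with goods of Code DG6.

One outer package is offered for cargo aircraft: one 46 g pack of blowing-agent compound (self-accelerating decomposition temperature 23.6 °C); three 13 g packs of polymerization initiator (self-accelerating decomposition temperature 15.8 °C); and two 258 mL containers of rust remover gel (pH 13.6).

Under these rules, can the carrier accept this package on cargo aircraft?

The blowing-agent compound has self-accelerating decomposition temperature 23.6 °C, which is ≤ 55 °C, so it is Code DG9 (Self-Reactive).
The polymerization initiator has self-accelerating decomposition temperature 15.8 °C, which is ≤ 55 °C, so it is Code DG9 (Self-Reactive).
pH 13.6 meets the Code DG6 criterion (Corrosive), so the rust remover gel is Code DG6.
Code DG6 quantity: two 258 mL containers = 516 mL.
That exceeds the Code DG6 cargo aircraft limit of 500 mL.
Total Code DG9: 46 g + (three 13 g packs = 39 g) = 85 g.
That is within the Code DG9 cargo aircraft limit of 100 g.
The segregation rule (Code DG7 with Code DG6) does not apply to Code DG6 with Code DG9.

No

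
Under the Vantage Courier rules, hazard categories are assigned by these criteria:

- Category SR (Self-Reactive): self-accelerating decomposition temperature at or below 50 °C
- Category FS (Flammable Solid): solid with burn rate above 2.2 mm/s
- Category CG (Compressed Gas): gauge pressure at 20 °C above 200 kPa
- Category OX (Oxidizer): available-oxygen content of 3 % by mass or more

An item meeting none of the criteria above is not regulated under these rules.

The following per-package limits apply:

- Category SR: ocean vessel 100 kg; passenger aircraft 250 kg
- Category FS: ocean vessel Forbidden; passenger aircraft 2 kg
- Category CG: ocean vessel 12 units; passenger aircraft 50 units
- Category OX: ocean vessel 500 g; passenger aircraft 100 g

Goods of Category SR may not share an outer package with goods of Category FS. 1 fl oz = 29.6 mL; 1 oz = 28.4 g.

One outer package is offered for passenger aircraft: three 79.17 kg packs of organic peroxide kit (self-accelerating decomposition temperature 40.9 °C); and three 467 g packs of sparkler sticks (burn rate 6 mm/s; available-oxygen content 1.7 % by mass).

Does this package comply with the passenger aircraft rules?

The organic peroxide kit has self-accelerating decomposition temperature 40.9 °C, which is ≤ 50 °C, so it is Category SR (Self-Reactive).
Burn rate 6 mm/s meets the Category FS criterion (Flammable Solid), so the sparkler sticks are Category FS.
Category SR quantity: three 79.17 kg packs = 237.51 kg.
237.51 kg is within the passenger aircraft limit of 250 kg for Category SR.
Category FS quantity: three 467 g packs = 1.401 kg.
1.401 kg ≤ 2 kg (passenger aircraft limit, Category FS) — within limit.
Category SR and Category FS may not share an outer package.

No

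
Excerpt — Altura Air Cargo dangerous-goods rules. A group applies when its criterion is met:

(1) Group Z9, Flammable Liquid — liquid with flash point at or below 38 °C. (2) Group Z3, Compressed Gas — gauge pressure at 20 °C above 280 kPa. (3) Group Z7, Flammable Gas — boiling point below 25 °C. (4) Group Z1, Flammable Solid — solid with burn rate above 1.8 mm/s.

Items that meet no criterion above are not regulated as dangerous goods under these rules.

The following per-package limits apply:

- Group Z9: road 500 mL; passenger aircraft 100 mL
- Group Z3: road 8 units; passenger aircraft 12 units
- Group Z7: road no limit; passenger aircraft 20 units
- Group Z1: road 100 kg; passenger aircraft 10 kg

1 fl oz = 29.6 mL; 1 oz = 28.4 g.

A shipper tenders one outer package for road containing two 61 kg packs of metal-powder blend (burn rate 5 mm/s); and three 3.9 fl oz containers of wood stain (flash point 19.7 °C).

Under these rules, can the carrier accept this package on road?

No

Metal-powder blend: burn rate 5 mm/s > 1.8 mm/s → Group Z1 (Flammable Solid).
Wood stain: flash point 19.7 °C ≤ 38 °C → Group Z9 (Flammable Liquid).
Group Z1 quantity: two 61 kg packs = 122 kg.
122 kg > 100 kg (road limit, Group Z1) — over the limit.
Group Z9 quantity: three 3.9 fl oz containers = 346.32 mL.
346.32 mL is within the road limit of 500 mL for Group Z9.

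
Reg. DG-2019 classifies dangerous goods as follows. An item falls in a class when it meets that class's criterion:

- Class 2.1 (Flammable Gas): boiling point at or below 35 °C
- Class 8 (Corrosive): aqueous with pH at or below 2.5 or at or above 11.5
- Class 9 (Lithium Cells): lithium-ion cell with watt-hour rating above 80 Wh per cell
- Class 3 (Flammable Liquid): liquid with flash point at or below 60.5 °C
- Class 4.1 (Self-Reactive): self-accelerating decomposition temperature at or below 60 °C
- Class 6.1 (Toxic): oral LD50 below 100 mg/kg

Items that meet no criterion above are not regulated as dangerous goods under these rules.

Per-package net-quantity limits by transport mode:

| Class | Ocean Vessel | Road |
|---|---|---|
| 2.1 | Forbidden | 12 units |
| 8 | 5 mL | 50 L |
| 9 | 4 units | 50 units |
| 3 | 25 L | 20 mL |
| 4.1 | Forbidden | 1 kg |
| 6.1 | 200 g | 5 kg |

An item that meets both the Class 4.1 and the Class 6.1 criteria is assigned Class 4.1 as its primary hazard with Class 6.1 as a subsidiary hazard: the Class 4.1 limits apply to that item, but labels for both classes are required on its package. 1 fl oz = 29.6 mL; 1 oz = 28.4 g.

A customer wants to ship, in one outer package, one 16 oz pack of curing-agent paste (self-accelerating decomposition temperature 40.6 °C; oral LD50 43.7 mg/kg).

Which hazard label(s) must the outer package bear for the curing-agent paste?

Curing-agent paste: self-accelerating decomposition temperature 40.6 °C ≤ 60 °C → Class 4.1 (Self-Reactive).
The curing-agent paste has oral LD50 43.7 mg/kg, which is < 100 mg/kg, so it is Class 6.1 (Toxic).
By the precedence rule Class 4.1 is primary and Class 6.1 is subsidiary, and that rule requires both labels on the package.

Class 4.1 and 6.1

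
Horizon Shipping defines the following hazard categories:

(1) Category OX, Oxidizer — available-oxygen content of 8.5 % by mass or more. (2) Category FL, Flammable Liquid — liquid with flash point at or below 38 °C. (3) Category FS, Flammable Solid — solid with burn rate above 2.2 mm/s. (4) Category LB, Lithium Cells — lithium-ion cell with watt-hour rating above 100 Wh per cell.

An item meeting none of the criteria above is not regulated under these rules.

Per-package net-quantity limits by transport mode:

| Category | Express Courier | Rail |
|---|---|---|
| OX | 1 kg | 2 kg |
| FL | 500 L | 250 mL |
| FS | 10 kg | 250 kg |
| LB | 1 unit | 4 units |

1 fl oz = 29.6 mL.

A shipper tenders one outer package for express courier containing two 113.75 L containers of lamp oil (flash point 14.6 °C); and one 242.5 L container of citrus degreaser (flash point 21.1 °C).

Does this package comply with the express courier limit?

Yes

Flash point 14.6 °C meets the Category FL criterion (Flammable Liquid), so the lamp oil is Category FL.
Flash point 21.1 °C meets the Category FL criterion (Flammable Liquid), so the citrus degreaser is Category FL.
Category FL net quantity: (two 113.75 L containers = 227.5 L) + 242.5 L = 470 L.
470 L ≤ 500 L (express courier limit, Category FL) — within limit.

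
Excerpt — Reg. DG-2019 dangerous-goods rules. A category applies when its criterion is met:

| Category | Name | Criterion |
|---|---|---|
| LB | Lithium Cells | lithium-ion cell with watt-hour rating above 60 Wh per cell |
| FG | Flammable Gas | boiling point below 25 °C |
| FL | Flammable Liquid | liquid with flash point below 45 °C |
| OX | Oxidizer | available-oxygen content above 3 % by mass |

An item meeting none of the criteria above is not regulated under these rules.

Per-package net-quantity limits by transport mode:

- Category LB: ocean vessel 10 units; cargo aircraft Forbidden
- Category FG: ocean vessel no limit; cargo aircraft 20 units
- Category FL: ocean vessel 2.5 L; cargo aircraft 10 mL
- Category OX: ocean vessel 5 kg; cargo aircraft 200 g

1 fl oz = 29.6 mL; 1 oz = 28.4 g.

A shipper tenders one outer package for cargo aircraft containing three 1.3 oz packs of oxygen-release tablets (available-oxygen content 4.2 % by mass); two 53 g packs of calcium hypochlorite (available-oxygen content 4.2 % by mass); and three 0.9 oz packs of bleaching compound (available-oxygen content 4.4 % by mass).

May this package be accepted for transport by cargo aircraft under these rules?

No

Available-oxygen content 4.2 % by mass meets the Category OX criterion (Oxidizer), so the oxygen-release tablets are Category OX.
The calcium hypochlorite has available-oxygen content 4.2 % by mass, which is > 3 % by mass, so it is Category OX (Oxidizer).
With available-oxygen content 4.4 % by mass (> 3 % by mass), the bleaching compound falls in Category OX.
Total Category OX: (three 1.3 oz packs = 110.76 g) + (two 53 g packs = 106 g) + (three 0.9 oz packs = 76.68 g) = 293.44 g.
293.44 g exceeds the cargo aircraft limit of 200 g for Category OX.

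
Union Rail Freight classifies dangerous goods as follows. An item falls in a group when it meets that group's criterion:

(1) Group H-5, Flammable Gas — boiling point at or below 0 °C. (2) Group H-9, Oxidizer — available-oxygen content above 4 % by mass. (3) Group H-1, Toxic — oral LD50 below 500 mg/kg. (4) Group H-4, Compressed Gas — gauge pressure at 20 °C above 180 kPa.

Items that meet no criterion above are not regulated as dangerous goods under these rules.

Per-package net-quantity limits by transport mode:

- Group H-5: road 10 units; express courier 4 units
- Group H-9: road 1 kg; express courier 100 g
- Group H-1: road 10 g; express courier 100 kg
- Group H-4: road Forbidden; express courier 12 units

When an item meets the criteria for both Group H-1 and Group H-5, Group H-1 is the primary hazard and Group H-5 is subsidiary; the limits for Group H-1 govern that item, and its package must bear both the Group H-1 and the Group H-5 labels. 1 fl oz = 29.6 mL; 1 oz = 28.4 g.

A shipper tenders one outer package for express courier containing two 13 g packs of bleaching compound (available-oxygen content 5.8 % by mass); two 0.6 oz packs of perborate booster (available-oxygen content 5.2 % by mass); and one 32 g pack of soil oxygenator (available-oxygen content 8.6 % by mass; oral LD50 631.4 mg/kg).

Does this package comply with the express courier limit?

The bleaching compound has available-oxygen content 5.8 % by mass, which is > 4 % by mass, so it is Group H-9 (Oxidizer).
The perborate booster has available-oxygen content 5.2 % by mass, which is > 4 % by mass, so it is Group H-9 (Oxidizer).
Soil oxygenator: available-oxygen content 8.6 % by mass > 4 % by mass → Group H-9 (Oxidizer).
Total Group H-9: (two 13 g packs = 26 g) + (two 0.6 oz packs = 34.08 g) + 32 g = 92.08 g.
92.08 g ≤ 100 g (express courier limit, Group H-9) — within limit.

Yes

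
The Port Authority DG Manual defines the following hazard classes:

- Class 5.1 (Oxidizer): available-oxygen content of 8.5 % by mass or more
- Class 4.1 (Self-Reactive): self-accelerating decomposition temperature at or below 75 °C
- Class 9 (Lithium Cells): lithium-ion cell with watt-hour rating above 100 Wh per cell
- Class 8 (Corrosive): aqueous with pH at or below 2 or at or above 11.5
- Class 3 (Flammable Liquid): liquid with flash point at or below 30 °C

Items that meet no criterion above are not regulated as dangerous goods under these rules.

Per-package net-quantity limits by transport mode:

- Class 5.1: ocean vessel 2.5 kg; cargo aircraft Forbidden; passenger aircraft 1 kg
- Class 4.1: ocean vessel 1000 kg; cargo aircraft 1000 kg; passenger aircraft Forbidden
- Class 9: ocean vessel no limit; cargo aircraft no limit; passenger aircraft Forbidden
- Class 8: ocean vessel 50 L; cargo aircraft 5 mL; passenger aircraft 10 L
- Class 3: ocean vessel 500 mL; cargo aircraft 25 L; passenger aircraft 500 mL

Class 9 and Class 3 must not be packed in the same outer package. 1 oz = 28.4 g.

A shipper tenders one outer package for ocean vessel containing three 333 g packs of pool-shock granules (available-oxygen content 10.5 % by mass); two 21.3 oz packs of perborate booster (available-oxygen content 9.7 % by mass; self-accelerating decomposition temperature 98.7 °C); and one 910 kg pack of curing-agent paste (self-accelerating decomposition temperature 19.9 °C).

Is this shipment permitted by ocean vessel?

Available-oxygen content 10.5 % by mass meets the Class 5.1 criterion (Oxidizer), so the pool-shock granules are Class 5.1.
Available-oxygen content 9.7 % by mass meets the Class 5.1 criterion (Oxidizer), so the perborate booster is Class 5.1.
Curing-agent paste: self-accelerating decomposition temperature 19.9 °C ≤ 75 °C → Class 4.1 (Self-Reactive).
Class 5.1 net quantity: (three 333 g packs = 999 g) + (two 21.3 oz packs = 1209.84 g) = 2208.84 g.
2208.84 g ≤ 2.5 kg (ocean vessel limit, Class 5.1) — within limit.
Class 4.1 quantity: 910 kg.
That is within the Class 4.1 ocean vessel limit of 1000 kg.
The segregation rule (Class 9 with Class 3) does not apply to Class 5.1 with Class 4.1.
Every hazard class is within its ocean vessel limit and no segregation rule is violated.

Yes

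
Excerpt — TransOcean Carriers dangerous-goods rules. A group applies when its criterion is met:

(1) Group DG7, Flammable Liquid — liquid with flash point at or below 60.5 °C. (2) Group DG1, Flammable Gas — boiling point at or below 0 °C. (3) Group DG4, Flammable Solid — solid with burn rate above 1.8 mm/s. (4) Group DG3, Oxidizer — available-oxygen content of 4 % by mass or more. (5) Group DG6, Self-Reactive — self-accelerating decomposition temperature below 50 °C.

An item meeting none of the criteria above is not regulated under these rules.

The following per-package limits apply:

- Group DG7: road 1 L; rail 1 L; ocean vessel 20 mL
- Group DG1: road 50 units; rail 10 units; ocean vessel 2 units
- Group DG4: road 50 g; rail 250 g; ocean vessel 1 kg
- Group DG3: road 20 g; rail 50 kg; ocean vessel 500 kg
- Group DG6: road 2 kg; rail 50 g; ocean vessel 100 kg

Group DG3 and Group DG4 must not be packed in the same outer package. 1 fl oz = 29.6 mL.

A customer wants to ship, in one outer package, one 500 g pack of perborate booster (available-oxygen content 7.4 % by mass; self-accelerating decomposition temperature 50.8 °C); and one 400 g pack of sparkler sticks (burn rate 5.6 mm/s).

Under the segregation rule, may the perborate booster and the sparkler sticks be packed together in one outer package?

Available-oxygen content 7.4 % by mass meets the Group DG3 criterion (Oxidizer), so the perborate booster is Group DG3.
With burn rate 5.6 mm/s (> 1.8 mm/s), the sparkler sticks fall in Group DG4.
Group DG3 and Group DG4 may not share an outer package.

No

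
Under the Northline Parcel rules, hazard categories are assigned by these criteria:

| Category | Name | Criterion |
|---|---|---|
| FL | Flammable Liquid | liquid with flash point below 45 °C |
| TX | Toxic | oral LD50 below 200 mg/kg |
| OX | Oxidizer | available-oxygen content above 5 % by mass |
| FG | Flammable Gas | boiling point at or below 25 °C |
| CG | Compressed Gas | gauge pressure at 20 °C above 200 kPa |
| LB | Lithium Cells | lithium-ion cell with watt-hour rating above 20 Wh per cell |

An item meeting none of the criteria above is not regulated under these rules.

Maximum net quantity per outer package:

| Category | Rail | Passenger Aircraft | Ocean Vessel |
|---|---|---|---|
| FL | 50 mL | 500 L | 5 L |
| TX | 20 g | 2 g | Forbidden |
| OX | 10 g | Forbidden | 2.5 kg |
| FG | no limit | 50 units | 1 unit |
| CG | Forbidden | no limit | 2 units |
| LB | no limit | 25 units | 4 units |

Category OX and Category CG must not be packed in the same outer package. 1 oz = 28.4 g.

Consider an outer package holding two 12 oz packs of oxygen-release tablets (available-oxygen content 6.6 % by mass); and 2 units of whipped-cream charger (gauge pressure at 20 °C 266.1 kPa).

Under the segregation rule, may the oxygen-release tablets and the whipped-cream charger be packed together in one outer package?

No

Oxygen-release tablets: available-oxygen content 6.6 % by mass > 5 % by mass → Category OX (Oxidizer).
Whipped-cream charger: gauge pressure at 20 °C 266.1 kPa > 200 kPa → Category CG (Compressed Gas).
Category OX and Category CG may not share an outer package.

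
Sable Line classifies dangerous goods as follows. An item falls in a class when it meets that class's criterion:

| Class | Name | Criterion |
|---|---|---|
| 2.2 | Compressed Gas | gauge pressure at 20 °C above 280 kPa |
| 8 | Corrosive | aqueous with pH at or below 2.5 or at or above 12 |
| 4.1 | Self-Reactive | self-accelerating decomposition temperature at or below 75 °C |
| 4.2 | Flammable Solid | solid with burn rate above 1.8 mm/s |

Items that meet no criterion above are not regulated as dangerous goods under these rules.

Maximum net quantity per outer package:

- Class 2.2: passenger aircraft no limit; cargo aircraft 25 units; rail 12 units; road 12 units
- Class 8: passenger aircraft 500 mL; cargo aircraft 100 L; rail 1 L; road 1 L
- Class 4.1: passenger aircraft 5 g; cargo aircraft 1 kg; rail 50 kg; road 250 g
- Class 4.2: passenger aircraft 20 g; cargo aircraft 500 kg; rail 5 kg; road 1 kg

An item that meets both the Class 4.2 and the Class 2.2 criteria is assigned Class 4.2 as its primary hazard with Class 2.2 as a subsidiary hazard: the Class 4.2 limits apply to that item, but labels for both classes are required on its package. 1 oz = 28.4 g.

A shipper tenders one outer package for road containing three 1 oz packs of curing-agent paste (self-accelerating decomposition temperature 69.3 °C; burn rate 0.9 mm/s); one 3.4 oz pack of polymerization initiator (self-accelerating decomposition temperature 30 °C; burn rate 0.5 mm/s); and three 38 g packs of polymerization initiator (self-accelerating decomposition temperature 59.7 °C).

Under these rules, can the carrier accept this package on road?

No

With self-accelerating decomposition temperature 69.3 °C (≤ 75 °C), the curing-agent paste falls in Class 4.1.
Polymerization initiator: self-accelerating decomposition temperature 30 °C ≤ 75 °C → Class 4.1 (Self-Reactive).
Polymerization initiator: self-accelerating decomposition temperature 59.7 °C ≤ 75 °C → Class 4.1 (Self-Reactive).
Class 4.1 net quantity: (three 1 oz packs = 85.2 g) + (one 3.4 oz pack = 96.56 g) + (three 38 g packs = 114 g) = 295.76 g.
That exceeds the Class 4.1 road limit of 250 g.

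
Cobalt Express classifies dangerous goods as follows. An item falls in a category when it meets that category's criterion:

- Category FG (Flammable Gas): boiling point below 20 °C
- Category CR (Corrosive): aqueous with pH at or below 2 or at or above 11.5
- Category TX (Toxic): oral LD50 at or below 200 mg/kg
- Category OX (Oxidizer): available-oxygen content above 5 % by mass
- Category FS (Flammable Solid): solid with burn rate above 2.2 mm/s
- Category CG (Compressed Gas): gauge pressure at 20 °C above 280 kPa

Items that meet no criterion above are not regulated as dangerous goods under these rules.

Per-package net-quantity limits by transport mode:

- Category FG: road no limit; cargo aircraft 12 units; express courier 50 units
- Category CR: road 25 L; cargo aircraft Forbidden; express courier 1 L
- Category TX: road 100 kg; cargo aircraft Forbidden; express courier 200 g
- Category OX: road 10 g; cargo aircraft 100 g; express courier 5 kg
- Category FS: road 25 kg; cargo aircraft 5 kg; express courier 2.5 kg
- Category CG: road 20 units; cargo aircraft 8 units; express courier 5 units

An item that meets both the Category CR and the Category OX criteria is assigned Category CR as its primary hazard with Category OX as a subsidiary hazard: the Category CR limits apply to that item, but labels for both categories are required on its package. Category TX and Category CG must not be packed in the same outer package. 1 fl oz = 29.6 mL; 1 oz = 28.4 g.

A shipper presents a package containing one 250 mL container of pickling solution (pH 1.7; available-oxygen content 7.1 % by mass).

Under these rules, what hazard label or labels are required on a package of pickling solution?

pH 1.7 meets the Category CR criterion (Corrosive), so the pickling solution is Category CR.
With available-oxygen content 7.1 % by mass (> 5 % by mass), the pickling solution falls in Category OX.
By the precedence rule Category CR is primary and Category OX is subsidiary, and that rule requires both labels on the package.

Category CR and OX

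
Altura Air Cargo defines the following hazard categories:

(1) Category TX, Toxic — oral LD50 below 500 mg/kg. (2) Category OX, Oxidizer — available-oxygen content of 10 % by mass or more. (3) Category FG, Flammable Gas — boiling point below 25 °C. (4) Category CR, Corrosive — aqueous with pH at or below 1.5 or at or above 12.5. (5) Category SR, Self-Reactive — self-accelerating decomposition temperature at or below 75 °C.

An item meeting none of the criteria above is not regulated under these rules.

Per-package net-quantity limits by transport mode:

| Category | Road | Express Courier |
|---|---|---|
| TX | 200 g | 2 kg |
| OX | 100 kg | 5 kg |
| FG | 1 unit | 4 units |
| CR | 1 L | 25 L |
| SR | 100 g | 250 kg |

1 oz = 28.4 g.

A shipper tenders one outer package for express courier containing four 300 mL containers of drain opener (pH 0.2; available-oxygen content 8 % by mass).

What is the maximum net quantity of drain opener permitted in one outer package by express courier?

pH 0.2 meets the Category CR criterion (Corrosive), so the drain opener is Category CR.
The express courier limit for Category CR is 25 L.

25 L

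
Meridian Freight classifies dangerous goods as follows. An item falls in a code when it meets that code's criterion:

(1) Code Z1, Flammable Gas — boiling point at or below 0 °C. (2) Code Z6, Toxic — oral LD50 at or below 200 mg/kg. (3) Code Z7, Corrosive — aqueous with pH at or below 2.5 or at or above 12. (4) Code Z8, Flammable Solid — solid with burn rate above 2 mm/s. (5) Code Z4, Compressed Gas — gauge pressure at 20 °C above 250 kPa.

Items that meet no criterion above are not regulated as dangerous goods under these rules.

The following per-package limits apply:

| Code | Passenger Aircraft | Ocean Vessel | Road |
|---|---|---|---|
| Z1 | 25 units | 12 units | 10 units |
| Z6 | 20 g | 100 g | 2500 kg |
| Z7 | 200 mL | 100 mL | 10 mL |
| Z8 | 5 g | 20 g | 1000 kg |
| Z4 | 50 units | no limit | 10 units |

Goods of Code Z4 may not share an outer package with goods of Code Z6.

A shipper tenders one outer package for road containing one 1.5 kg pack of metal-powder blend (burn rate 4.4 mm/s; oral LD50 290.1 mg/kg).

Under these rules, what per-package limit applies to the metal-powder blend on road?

Burn rate 4.4 mm/s meets the Code Z8 criterion (Flammable Solid), so the metal-powder blend is Code Z8.
The road limit for Code Z8 is 1000 kg.

1000 kg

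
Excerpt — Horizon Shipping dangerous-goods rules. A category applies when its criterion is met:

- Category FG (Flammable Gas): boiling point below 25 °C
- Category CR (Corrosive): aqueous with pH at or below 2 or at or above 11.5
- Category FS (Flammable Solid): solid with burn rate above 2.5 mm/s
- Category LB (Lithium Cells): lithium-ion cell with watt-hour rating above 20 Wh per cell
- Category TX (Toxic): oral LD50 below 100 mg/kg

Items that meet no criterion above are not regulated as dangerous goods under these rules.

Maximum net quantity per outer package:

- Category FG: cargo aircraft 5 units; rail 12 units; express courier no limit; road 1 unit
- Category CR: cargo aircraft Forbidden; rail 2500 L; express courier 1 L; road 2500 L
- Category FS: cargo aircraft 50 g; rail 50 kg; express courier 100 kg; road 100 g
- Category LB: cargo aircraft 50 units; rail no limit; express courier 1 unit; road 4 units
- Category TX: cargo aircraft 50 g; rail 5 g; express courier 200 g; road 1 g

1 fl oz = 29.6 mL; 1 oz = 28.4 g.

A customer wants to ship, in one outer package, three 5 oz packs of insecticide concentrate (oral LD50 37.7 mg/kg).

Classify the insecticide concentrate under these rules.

Insecticide concentrate: oral LD50 37.7 mg/kg < 100 mg/kg → Category TX (Toxic).

Category TX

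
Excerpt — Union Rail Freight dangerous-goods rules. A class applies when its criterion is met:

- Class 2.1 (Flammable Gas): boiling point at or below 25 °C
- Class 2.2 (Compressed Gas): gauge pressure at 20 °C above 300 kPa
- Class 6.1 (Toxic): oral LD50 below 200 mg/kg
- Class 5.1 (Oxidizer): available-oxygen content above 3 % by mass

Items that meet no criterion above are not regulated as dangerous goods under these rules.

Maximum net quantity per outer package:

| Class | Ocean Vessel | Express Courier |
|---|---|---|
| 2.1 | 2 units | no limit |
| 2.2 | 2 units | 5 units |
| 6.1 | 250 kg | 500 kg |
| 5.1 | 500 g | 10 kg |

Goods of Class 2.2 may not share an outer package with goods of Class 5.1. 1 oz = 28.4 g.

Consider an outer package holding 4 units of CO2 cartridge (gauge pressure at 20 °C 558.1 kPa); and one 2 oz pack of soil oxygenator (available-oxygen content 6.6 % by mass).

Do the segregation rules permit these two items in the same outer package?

No

With gauge pressure at 20 °C 558.1 kPa (> 300 kPa), the CO2 cartridge falls in Class 2.2.
The soil oxygenator has available-oxygen content 6.6 % by mass, which is > 3 % by mass, so it is Class 5.1 (Oxidizer).
Class 2.2 and Class 5.1 may not share an outer package.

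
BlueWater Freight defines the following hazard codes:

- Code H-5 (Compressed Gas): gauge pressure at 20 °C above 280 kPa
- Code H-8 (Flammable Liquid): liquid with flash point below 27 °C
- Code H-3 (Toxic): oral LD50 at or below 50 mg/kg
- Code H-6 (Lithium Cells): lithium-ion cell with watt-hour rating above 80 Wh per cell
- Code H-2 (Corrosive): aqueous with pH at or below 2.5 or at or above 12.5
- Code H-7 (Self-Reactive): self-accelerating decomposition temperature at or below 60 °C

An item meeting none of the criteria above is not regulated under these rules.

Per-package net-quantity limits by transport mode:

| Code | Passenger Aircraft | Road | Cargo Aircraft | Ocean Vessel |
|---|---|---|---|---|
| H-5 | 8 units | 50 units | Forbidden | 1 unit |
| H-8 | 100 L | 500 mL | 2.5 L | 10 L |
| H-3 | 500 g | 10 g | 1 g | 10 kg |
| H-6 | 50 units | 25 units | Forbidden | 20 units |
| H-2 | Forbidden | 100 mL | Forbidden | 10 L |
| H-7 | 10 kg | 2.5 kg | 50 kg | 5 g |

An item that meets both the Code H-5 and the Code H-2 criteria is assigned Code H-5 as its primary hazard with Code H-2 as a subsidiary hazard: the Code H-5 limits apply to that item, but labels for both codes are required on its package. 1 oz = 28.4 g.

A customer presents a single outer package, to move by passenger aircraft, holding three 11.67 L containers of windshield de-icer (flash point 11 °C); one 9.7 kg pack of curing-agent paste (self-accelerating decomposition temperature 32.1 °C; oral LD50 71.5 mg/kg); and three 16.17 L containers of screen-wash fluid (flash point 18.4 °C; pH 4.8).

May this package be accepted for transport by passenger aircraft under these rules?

Yes

With flash point 11 °C (< 27 °C), the windshield de-icer falls in Code H-8.
The curing-agent paste has self-accelerating decomposition temperature 32.1 °C, which is ≤ 60 °C, so it is Code H-7 (Self-Reactive).
Screen-wash fluid: flash point 18.4 °C < 27 °C → Code H-8 (Flammable Liquid).
Code H-7 quantity: 9.7 kg.
9.7 kg is within the passenger aircraft limit of 10 kg for Code H-7.
Total Code H-8: (three 11.67 L containers = 35.01 L) + (three 16.17 L containers = 48.51 L) = 83.52 L.
83.52 L is within the passenger aircraft limit of 100 L for Code H-8.
Every hazard code is within its passenger aircraft limit and no segregation rule is violated.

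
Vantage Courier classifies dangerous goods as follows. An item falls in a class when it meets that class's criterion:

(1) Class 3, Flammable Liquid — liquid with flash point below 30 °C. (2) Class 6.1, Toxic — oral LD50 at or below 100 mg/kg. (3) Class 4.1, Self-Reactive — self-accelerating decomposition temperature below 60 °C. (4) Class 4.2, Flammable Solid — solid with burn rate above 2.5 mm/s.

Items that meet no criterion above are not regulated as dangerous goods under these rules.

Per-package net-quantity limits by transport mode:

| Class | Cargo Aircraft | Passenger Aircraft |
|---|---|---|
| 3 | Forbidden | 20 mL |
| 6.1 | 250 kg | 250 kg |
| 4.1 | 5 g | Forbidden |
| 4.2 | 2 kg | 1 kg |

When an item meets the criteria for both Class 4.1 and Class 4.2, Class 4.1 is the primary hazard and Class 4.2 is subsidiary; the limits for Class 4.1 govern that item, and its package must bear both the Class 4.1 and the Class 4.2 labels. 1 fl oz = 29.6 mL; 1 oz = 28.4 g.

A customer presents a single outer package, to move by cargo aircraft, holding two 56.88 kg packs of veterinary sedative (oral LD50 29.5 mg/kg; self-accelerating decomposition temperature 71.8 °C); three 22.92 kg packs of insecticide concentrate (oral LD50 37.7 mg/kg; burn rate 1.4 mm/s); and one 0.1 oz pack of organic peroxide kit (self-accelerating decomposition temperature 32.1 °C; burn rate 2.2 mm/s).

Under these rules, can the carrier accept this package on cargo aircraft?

Veterinary sedative: oral LD50 29.5 mg/kg ≤ 100 mg/kg → Class 6.1 (Toxic).
The insecticide concentrate has oral LD50 37.7 mg/kg, which is ≤ 100 mg/kg, so it is Class 6.1 (Toxic).
Organic peroxide kit: self-accelerating decomposition temperature 32.1 °C < 60 °C → Class 4.1 (Self-Reactive).
Total Class 6.1: (two 56.88 kg packs = 113.76 kg) + (three 22.92 kg packs = 68.76 kg) = 182.52 kg.
That is within the Class 6.1 cargo aircraft limit of 250 kg.
Class 4.1 quantity: one 0.1 oz pack = 2.84 g.
2.84 g is within the cargo aircraft limit of 5 g for Class 4.1.
Every hazard class is within its cargo aircraft limit and no segregation rule is violated.

Yes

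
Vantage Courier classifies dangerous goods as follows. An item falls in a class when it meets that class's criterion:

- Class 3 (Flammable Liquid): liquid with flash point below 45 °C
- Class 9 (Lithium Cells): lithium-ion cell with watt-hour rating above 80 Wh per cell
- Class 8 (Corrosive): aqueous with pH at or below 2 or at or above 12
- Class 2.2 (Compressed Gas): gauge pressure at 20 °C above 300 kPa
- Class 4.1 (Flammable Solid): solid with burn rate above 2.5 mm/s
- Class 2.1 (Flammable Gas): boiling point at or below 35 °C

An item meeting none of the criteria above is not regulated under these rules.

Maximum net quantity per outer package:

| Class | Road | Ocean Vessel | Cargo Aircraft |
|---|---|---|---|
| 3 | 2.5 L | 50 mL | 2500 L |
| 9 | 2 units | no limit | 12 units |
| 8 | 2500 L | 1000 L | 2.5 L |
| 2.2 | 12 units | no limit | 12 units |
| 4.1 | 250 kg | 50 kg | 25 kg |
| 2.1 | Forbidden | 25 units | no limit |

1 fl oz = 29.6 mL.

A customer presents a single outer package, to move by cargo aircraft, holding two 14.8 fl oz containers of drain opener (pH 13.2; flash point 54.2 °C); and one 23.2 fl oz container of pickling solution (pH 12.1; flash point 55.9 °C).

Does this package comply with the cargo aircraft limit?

pH 13.2 meets the Class 8 criterion (Corrosive), so the drain opener is Class 8.
Pickling solution: pH 12.1 ≥ 12 → Class 8 (Corrosive).
Total Class 8: (two 14.8 fl oz containers = 876.16 mL) + (one 23.2 fl oz container = 686.72 mL) = 1562.88 mL.
1562.88 mL is within the cargo aircraft limit of 2.5 L for Class 8.

Yes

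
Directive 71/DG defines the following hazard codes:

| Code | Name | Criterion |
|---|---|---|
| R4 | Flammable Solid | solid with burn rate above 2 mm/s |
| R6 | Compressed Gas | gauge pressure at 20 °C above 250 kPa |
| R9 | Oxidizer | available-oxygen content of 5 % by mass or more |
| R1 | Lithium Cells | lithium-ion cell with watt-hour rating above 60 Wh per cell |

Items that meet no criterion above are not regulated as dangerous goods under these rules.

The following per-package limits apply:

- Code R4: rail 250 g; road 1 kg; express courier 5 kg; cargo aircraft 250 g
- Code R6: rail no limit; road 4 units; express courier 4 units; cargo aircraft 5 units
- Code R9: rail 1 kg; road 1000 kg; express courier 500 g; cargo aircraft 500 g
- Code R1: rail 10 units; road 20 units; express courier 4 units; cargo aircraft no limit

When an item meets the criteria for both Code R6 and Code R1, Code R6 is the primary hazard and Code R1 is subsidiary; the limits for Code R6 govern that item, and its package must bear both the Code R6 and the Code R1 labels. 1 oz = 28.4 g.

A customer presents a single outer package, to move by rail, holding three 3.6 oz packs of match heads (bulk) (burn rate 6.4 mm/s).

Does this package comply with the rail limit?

With burn rate 6.4 mm/s (> 2 mm/s), the match heads (bulk) fall in Code R4.
Code R4 quantity: three 3.6 oz packs = 306.72 g.
That exceeds the Code R4 rail limit of 250 g.

No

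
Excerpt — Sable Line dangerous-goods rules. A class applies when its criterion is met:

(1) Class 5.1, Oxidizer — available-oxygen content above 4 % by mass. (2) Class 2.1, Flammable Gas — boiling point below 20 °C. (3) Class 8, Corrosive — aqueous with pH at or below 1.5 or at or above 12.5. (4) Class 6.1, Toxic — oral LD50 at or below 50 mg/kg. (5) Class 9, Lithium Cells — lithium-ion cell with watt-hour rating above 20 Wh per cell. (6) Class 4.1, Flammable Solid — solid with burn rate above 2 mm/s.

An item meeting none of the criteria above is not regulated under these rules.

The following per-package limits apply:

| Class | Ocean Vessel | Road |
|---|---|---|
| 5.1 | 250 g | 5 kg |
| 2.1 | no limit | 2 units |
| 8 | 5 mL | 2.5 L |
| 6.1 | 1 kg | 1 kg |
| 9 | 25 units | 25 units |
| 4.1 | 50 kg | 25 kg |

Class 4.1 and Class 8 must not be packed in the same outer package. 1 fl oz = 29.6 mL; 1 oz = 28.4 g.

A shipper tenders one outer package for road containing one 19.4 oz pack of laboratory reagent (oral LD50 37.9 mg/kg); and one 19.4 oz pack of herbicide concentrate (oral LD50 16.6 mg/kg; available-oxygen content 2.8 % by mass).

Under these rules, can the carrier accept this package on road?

With oral LD50 37.9 mg/kg (≤ 50 mg/kg), the laboratory reagent falls in Class 6.1.
The herbicide concentrate has oral LD50 16.6 mg/kg, which is ≤ 50 mg/kg, so it is Class 6.1 (Toxic).
Class 6.1 net quantity: (one 19.4 oz pack = 550.96 g) + (one 19.4 oz pack = 550.96 g) = 1101.92 g.
1101.92 g exceeds the road limit of 1 kg for Class 6.1.

No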